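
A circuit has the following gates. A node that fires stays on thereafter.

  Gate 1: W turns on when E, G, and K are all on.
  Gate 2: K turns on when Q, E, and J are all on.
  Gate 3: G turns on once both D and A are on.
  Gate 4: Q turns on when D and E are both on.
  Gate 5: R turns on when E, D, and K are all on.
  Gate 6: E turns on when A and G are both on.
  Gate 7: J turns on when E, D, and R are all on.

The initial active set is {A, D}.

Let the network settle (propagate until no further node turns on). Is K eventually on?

No

K would need Q, E, and J (Gate 2), but J never turns on.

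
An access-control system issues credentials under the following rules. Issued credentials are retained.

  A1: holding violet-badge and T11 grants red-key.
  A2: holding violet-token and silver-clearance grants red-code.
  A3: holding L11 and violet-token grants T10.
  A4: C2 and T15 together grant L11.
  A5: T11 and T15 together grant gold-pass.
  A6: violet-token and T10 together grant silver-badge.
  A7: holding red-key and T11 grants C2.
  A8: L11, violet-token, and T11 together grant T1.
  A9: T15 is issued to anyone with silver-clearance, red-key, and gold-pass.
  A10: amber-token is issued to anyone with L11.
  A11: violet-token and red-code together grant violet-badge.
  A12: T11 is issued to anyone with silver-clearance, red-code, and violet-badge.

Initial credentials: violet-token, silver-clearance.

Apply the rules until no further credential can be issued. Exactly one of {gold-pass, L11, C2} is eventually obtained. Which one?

Holding violet-token and silver-clearance grants red-code (A2).
Holding violet-token and red-code grants violet-badge (A11).
Holding silver-clearance, red-code, and violet-badge grants T11 (A12).
Holding violet-badge and T11 grants red-key (A1).
Holding red-key and T11 grants C2 (A7).
gold-pass would need T11 and T15 (A5), but T15 is never granted. L11 would need C2 and T15 (A4), but T15 is never granted.

C2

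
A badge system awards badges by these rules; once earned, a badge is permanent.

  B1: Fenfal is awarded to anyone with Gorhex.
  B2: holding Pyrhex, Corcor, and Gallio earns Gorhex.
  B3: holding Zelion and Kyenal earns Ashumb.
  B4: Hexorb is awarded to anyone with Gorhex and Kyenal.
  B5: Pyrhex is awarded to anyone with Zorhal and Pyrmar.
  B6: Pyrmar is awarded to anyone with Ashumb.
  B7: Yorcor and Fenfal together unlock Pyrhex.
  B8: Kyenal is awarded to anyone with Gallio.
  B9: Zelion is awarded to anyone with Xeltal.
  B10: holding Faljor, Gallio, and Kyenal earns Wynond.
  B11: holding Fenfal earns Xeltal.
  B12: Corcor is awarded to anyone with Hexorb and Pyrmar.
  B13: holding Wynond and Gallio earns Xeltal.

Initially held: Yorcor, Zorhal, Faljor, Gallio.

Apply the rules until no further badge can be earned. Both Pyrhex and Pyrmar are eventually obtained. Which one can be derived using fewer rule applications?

Pyrmar: With Gallio, Kyenal is earned (B8). With Faljor, Gallio, and Kyenal, Wynond is earned (B10). With Wynond and Gallio, Xeltal is earned (B13). With Xeltal, Zelion is earned (B9). With Zelion and Kyenal, Ashumb is earned (B3). With Ashumb, Pyrmar is earned (B6). [6 rule applications]
Pyrhex: With Gallio, Kyenal is earned (B8). With Faljor, Gallio, and Kyenal, Wynond is earned (B10). With Wynond and Gallio, Xeltal is earned (B13). With Xeltal, Zelion is earned (B9). With Zelion and Kyenal, Ashumb is earned (B3). With Ashumb, Pyrmar is earned (B6). With Zorhal and Pyrmar, Pyrhex is earned (B5). [7 rule applications]
Pyrmar needs fewer.

Pyrmar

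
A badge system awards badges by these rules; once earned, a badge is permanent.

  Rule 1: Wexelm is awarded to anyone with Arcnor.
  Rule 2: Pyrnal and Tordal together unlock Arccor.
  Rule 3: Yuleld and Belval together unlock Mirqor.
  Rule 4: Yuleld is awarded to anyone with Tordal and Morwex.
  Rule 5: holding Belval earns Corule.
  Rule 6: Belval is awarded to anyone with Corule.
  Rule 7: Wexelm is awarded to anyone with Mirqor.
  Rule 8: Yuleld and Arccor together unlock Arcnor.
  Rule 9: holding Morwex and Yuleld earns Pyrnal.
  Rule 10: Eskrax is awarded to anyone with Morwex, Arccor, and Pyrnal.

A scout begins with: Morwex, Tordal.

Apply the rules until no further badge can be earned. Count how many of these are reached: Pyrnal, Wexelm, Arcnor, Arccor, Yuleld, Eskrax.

6

With Tordal and Morwex, Yuleld is earned (Rule 4).
With Morwex and Yuleld, Pyrnal is earned (Rule 9).
With Pyrnal and Tordal, Arccor is earned (Rule 2).
With Morwex, Arccor, and Pyrnal, Eskrax is earned (Rule 10).
With Yuleld and Arccor, Arcnor is earned (Rule 8).
With Arcnor, Wexelm is earned (Rule 1).
Pyrnal: reached.
Wexelm: reached.
Arcnor: reached.
Arccor: reached.
Yuleld: reached.
Eskrax: reached.
All 6 are reached.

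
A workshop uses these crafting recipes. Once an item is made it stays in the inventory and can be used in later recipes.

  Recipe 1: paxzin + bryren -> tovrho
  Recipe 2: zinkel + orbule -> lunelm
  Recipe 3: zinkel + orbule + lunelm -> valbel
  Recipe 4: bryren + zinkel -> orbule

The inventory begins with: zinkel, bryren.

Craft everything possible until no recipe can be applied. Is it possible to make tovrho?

No

tovrho would need paxzin and bryren (Recipe 1), but paxzin is never obtained.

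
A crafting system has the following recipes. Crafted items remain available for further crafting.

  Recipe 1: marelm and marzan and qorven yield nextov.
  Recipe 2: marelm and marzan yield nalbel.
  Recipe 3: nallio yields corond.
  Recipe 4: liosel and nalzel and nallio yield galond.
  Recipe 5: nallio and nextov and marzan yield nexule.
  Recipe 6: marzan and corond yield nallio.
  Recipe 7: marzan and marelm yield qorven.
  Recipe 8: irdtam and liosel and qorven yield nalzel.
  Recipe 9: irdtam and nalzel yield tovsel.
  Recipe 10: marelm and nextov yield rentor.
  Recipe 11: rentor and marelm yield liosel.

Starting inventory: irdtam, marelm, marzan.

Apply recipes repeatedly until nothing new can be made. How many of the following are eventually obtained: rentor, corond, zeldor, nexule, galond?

Using Recipe 7, marzan and marelm make qorven.
marelm and marzan and qorven → nextov (Recipe 1).
marelm and nextov → rentor (Recipe 10).
rentor: reached.
corond would need nallio (Recipe 3), but nallio is never obtained.
No rule produces zeldor, and it is not given.
nexule would need nallio, nextov, and marzan (Recipe 5), but nallio is never obtained.
galond would need liosel, nalzel, and nallio (Recipe 4), but nallio is never obtained.
Reached: rentor — 1 of the 5.

1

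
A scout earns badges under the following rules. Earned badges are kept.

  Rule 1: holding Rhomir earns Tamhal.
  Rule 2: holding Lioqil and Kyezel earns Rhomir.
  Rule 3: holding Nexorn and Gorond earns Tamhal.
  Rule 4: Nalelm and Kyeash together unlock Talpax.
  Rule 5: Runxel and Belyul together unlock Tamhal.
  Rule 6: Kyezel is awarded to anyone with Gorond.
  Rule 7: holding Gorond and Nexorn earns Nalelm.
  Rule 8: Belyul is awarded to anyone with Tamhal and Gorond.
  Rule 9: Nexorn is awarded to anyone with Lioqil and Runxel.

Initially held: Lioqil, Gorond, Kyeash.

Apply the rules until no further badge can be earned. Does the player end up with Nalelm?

No

Nalelm would need Gorond and Nexorn (Rule 7), but Nexorn is never earned.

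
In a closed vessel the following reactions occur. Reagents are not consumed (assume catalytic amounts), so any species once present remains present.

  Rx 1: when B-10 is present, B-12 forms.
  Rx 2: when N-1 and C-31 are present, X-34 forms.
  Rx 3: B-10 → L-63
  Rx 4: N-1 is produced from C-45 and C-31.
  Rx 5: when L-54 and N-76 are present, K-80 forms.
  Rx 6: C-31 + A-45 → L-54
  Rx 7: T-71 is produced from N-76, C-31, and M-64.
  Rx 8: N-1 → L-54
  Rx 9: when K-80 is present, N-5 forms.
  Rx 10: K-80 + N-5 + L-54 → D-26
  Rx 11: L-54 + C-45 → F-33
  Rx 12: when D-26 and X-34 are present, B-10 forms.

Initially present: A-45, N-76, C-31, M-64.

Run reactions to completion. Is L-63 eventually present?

L-63 would need B-10 (Rx 3), but B-10 never forms.

No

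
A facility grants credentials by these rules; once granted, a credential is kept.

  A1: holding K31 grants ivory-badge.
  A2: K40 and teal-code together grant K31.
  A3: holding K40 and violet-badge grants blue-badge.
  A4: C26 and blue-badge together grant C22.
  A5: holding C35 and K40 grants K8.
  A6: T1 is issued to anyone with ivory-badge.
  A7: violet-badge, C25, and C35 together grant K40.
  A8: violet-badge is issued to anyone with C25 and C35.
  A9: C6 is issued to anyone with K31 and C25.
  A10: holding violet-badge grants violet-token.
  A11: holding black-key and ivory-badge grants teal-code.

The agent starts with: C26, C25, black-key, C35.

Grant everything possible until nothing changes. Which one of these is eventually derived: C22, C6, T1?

Holding C25 and C35 grants violet-badge (A8).
Holding violet-badge, C25, and C35 grants K40 (A7).
Holding K40 and violet-badge grants blue-badge (A3).
Holding C26 and blue-badge grants C22 (A4).
T1 would need ivory-badge (A6), but ivory-badge is never granted. C6 would need K31 and C25 (A9), but K31 is never granted.

C22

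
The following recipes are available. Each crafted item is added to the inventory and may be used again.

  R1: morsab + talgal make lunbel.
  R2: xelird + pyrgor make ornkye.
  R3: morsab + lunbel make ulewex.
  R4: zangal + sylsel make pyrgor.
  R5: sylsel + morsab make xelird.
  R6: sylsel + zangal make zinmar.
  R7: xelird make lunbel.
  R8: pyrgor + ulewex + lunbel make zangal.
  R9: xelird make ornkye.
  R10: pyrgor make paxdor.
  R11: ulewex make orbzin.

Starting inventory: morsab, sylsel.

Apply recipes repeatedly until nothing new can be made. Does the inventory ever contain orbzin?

Using R5, sylsel and morsab make xelird.
Using R7, xelird makes lunbel.
morsab + lunbel → ulewex (R3).
Using R11, ulewex makes orbzin.

Yes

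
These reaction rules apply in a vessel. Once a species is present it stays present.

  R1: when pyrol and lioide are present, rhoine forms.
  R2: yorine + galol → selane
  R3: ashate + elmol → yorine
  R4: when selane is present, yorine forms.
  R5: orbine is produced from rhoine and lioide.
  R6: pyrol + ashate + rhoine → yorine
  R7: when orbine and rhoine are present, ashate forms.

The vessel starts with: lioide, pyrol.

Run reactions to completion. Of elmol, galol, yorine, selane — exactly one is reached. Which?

yorine

pyrol and lioide present → rhoine forms (R1).
rhoine and lioide present → orbine forms (R5).
orbine and rhoine present → ashate forms (R7).
pyrol, ashate, and rhoine present → yorine forms (R6).
No rule produces galol, and it is not given. selane would need yorine and galol (R2), but galol never forms. No rule produces elmol, and it is not given.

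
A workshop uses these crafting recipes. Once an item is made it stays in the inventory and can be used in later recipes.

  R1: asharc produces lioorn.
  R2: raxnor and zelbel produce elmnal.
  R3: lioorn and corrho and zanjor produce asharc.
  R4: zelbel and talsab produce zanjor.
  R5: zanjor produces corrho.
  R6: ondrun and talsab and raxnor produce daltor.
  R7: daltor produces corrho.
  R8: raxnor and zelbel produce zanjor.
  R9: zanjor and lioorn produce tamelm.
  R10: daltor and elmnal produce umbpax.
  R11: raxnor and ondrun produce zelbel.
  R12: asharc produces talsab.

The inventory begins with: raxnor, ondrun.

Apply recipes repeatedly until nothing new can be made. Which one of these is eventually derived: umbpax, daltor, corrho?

raxnor and ondrun → zelbel (R11).
Using R8, raxnor and zelbel make zanjor.
Using R5, zanjor makes corrho.
daltor would need ondrun, talsab, and raxnor (R6), but talsab is never obtained. umbpax would need daltor and elmnal (R10), but daltor is never obtained.

corrho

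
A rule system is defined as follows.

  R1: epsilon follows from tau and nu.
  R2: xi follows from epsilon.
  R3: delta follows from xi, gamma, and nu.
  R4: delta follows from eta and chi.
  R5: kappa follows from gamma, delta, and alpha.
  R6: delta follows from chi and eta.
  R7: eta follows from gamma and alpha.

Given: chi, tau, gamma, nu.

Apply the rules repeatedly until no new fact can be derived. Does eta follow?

eta would need gamma and alpha (R7), but alpha is never established.

No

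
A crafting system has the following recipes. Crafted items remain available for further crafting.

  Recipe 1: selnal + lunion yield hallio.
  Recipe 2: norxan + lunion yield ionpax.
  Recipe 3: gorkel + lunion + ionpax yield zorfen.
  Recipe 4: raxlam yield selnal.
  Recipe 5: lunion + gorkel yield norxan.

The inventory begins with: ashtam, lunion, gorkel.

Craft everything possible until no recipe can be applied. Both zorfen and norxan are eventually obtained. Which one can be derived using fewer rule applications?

norxan: Using Recipe 5, lunion and gorkel make norxan. [1 rule application]
zorfen: lunion + gorkel → norxan (Recipe 5). Using Recipe 2, norxan and lunion make ionpax. Using Recipe 3, gorkel, lunion, and ionpax make zorfen. [3 rule applications]
norxan needs fewer.

norxan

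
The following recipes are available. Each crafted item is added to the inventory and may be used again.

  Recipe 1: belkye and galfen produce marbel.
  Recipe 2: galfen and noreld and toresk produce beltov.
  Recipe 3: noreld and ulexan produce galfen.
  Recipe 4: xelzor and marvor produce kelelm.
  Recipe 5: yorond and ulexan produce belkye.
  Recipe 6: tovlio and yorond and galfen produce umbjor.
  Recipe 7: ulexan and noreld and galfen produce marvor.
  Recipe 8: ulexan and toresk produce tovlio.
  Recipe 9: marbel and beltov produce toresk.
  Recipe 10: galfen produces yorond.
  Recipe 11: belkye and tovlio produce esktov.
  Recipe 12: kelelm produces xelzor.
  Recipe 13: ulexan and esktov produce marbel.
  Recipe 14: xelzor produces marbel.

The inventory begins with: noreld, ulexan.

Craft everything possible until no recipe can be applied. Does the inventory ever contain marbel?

Yes

Using Recipe 3, noreld and ulexan make galfen.
Using Recipe 10, galfen makes yorond.
yorond and ulexan → belkye (Recipe 5).
belkye and galfen → marbel (Recipe 1).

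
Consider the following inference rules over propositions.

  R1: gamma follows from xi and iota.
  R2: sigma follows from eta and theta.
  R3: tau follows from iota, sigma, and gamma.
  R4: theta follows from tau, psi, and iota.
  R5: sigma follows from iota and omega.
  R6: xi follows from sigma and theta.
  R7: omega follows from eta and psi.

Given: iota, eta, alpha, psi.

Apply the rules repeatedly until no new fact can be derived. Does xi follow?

No

xi would need sigma and theta (R6), but theta is never established.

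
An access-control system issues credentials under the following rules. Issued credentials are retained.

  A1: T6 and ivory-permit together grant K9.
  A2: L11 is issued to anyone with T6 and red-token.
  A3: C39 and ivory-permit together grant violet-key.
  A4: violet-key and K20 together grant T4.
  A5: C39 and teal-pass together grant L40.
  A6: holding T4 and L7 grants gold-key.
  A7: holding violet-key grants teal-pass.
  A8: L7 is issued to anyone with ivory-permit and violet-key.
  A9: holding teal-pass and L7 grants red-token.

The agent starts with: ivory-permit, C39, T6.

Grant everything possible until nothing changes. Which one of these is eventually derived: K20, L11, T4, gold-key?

L11

Holding C39 and ivory-permit grants violet-key (A3).
Holding violet-key grants teal-pass (A7).
Holding ivory-permit and violet-key grants L7 (A8).
Holding teal-pass and L7 grants red-token (A9).
Holding T6 and red-token grants L11 (A2).
T4 would need violet-key and K20 (A4), but K20 is never granted. No rule produces K20, and it is not given. gold-key would need T4 and L7 (A6), but T4 is never granted.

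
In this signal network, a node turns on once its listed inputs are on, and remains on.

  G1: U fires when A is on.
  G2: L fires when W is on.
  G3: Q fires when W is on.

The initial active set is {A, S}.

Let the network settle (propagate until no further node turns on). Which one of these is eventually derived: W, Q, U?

G1: A on → U on.
Q would need W (G3), but W never turns on. No rule produces W, and it is not given.

U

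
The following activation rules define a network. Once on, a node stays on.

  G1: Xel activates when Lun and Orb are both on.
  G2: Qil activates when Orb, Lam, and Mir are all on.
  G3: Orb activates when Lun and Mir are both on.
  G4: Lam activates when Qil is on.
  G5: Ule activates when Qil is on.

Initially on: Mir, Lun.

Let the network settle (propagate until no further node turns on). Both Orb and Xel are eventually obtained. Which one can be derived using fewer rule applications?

Orb

Orb: G3: Lun and Mir on → Orb on. [1 rule application]
Xel: Lun and Mir are on, so Orb activates (G3). Lun and Orb are on, so Xel activates (G1). [2 rule applications]
Orb needs fewer.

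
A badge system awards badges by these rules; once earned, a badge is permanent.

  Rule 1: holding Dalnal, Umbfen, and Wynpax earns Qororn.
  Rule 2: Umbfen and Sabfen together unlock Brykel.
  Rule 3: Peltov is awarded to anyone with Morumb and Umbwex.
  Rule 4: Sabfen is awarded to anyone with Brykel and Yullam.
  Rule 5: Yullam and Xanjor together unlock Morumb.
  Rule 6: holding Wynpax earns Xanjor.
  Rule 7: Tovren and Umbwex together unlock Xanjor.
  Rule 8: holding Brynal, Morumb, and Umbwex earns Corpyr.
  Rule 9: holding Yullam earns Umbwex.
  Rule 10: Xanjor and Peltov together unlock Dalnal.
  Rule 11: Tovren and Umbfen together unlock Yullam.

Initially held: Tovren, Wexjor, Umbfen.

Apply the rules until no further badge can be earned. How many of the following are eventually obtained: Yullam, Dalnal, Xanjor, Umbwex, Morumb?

5

With Tovren and Umbfen, Yullam is earned (Rule 11).
With Yullam, Umbwex is earned (Rule 9).
With Tovren and Umbwex, Xanjor is earned (Rule 7).
With Yullam and Xanjor, Morumb is earned (Rule 5).
With Morumb and Umbwex, Peltov is earned (Rule 3).
With Xanjor and Peltov, Dalnal is earned (Rule 10).
Yullam: reached.
Dalnal: reached.
Xanjor: reached.
Umbwex: reached.
Morumb: reached.
All 5 are reached.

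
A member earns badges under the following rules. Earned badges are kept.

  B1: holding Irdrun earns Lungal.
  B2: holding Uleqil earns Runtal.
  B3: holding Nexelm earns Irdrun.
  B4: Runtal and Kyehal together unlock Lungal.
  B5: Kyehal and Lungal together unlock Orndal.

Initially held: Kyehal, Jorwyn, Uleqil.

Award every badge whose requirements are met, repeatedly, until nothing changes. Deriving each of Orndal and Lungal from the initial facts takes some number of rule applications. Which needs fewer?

Lungal: With Uleqil, Runtal is earned (B2). With Runtal and Kyehal, Lungal is earned (B4). [2 rule applications]
Orndal: With Uleqil, Runtal is earned (B2). With Runtal and Kyehal, Lungal is earned (B4). With Kyehal and Lungal, Orndal is earned (B5). [3 rule applications]
Lungal needs fewer.

Lungal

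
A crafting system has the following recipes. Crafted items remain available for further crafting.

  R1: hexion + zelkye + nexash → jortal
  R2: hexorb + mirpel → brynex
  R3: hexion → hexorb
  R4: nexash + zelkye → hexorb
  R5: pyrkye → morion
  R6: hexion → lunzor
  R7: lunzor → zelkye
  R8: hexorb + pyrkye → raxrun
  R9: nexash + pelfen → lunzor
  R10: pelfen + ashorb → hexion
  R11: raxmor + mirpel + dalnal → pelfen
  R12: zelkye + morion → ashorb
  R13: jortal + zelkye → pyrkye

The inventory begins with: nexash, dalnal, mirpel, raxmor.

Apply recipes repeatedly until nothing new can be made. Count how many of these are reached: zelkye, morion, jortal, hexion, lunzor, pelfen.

Using R11, raxmor, mirpel, and dalnal make pelfen.
nexash + pelfen → lunzor (R9).
Using R7, lunzor makes zelkye.
zelkye: reached.
morion would need pyrkye (R5), but pyrkye is never obtained.
jortal would need hexion, zelkye, and nexash (R1), but hexion is never obtained.
hexion would need pelfen and ashorb (R10), but ashorb is never obtained.
lunzor: reached.
pelfen: reached.
Reached: zelkye, lunzor, and pelfen — 3 of the 6.

3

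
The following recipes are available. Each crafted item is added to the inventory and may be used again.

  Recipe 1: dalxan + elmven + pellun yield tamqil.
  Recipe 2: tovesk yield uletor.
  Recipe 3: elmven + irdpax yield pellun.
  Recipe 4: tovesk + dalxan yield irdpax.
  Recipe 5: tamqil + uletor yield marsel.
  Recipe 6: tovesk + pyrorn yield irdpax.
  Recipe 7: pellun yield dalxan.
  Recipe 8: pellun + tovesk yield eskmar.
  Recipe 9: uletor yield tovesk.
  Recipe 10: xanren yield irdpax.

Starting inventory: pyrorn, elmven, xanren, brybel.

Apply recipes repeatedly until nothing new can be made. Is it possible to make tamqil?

Using Recipe 10, xanren makes irdpax.
Using Recipe 3, elmven and irdpax make pellun.
Using Recipe 7, pellun makes dalxan.
dalxan + elmven + pellun → tamqil (Recipe 1).

Yes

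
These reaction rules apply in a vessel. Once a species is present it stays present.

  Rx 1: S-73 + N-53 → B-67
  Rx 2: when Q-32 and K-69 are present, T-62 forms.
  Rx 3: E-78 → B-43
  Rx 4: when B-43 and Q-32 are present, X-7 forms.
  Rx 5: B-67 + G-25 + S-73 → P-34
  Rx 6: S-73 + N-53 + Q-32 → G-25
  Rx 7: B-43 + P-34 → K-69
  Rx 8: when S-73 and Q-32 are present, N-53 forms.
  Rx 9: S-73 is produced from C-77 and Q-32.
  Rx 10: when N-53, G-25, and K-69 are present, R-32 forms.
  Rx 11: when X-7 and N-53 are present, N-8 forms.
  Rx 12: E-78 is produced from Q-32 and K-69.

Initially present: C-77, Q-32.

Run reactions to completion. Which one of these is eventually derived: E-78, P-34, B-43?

P-34

C-77 and Q-32 present → S-73 forms (Rx 9).
S-73 and Q-32 present → N-53 forms (Rx 8).
S-73 and N-53 present → B-67 forms (Rx 1).
S-73, N-53, and Q-32 present → G-25 forms (Rx 6).
B-67, G-25, and S-73 present → P-34 forms (Rx 5).
B-43 would need E-78 (Rx 3), but E-78 never forms. E-78 would need Q-32 and K-69 (Rx 12), but K-69 never forms.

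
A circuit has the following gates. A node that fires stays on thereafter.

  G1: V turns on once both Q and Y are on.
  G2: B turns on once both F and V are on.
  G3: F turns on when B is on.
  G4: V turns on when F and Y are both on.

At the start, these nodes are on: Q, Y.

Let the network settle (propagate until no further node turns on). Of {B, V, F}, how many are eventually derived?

1

G1: Q and Y on → V on.
B would need F and V (G2), but F never turns on.
V: reached.
F would need B (G3), but B never turns on.
Reached: V — 1 of the 3.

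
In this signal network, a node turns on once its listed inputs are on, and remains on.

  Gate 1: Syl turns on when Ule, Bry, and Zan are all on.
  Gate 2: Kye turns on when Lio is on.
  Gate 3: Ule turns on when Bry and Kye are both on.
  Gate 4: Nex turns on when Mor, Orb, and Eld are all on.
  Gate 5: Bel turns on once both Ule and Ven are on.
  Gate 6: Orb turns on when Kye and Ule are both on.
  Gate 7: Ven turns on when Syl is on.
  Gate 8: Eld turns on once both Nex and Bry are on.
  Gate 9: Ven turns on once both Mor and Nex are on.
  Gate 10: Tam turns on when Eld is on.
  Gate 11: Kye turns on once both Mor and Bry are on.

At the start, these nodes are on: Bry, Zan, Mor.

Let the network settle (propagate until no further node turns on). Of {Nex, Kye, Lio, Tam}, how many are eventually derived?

Mor and Bry are on, so Kye turns on (Gate 11).
Nex would need Mor, Orb, and Eld (Gate 4), but Eld never turns on.
Kye: reached.
No rule produces Lio, and it is not given.
Tam would need Eld (Gate 10), but Eld never turns on.
Reached: Kye — 1 of the 4.

1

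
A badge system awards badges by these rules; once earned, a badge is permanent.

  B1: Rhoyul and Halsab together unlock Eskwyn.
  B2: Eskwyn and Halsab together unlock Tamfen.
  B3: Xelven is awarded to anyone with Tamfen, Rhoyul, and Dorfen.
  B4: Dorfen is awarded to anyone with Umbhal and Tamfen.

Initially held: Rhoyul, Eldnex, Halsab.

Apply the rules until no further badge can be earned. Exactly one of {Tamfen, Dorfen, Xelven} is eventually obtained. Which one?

Tamfen

With Rhoyul and Halsab, Eskwyn is earned (B1).
With Eskwyn and Halsab, Tamfen is earned (B2).
Dorfen would need Umbhal and Tamfen (B4), but Umbhal is never earned. Xelven would need Tamfen, Rhoyul, and Dorfen (B3), but Dorfen is never earned.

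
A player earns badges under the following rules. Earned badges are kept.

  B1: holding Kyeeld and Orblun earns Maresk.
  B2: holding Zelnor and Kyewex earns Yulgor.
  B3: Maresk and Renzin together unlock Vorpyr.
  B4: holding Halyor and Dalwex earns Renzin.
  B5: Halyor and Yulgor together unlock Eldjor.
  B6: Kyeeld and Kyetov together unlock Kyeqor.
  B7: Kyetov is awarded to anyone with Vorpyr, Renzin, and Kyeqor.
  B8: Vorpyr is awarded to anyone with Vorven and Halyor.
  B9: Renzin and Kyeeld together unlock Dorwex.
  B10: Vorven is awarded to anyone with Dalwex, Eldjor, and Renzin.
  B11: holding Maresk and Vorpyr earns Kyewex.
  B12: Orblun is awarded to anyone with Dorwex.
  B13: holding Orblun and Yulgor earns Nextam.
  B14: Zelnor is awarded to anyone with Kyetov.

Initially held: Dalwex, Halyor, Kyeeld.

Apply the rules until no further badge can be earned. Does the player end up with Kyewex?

Yes

With Halyor and Dalwex, Renzin is earned (B4).
With Renzin and Kyeeld, Dorwex is earned (B9).
With Dorwex, Orblun is earned (B12).
With Kyeeld and Orblun, Maresk is earned (B1).
With Maresk and Renzin, Vorpyr is earned (B3).
With Maresk and Vorpyr, Kyewex is earned (B11).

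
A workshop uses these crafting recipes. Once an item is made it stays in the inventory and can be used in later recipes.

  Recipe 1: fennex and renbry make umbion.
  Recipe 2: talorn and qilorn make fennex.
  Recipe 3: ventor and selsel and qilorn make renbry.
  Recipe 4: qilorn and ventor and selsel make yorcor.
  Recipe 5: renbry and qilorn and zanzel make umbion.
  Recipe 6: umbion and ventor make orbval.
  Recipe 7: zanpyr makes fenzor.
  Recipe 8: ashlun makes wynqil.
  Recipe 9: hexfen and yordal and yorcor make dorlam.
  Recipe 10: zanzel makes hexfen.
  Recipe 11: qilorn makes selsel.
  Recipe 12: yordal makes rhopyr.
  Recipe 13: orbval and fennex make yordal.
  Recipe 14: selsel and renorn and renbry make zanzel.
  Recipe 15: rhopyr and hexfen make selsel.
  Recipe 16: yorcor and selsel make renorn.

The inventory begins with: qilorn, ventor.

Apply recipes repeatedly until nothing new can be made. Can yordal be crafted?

yordal would need orbval and fennex (Recipe 13), but fennex is never obtained.

No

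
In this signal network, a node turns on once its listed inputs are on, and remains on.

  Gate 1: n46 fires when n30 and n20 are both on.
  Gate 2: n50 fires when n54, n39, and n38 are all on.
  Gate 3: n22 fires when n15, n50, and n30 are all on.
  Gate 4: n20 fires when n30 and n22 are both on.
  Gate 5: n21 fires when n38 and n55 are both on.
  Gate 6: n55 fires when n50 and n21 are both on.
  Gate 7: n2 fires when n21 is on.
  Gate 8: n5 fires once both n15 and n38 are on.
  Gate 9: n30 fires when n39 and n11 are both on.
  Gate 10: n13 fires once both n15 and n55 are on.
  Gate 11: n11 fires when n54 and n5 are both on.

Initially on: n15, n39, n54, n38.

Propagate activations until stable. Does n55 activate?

No

n55 would need n50 and n21 (Gate 6), but n21 never turns on.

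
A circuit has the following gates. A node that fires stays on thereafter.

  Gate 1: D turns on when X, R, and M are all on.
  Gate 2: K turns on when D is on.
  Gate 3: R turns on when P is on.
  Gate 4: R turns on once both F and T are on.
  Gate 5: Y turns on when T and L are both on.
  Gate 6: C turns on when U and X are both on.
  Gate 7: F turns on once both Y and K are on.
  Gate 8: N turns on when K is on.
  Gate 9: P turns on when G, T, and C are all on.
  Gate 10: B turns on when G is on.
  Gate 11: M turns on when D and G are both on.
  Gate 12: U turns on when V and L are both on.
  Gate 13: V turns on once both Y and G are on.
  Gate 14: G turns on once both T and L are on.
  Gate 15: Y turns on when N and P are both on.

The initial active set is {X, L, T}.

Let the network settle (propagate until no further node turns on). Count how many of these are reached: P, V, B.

T and L are on, so Y turns on (Gate 5).
T and L are on, so G turns on (Gate 14).
Gate 13: Y and G on → V on.
G is on, so B turns on (Gate 10).
V and L are on, so U turns on (Gate 12).
U and X are on, so C turns on (Gate 6).
Gate 9: G, T, and C on → P on.
P: reached.
V: reached.
B: reached.
All 3 are reached.

3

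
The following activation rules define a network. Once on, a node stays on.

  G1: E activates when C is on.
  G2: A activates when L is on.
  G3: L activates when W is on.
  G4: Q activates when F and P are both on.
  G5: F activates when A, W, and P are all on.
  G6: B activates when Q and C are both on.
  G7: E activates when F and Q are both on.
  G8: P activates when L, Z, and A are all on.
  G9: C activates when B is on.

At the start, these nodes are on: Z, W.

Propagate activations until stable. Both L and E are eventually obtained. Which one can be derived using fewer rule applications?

L

L: G3: W on → L on. [1 rule application]
E: W is on, so L activates (G3). G2: L on → A on. L, Z, and A are on, so P activates (G8). A, W, and P are on, so F activates (G5). G4: F and P on → Q on. F and Q are on, so E activates (G7). [6 rule applications]
L needs fewer.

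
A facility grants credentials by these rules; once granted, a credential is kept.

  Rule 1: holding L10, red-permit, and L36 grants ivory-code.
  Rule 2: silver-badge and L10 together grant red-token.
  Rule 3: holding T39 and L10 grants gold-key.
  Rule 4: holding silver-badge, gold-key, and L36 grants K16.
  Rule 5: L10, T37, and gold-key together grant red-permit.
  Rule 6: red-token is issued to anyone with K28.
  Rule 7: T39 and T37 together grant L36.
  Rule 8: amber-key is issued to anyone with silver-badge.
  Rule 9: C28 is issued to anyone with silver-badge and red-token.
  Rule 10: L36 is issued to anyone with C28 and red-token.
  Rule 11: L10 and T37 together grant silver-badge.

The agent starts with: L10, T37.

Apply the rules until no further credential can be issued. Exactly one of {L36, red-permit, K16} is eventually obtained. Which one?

Holding L10 and T37 grants silver-badge (Rule 11).
Holding silver-badge and L10 grants red-token (Rule 2).
Holding silver-badge and red-token grants C28 (Rule 9).
Holding C28 and red-token grants L36 (Rule 10).
K16 would need silver-badge, gold-key, and L36 (Rule 4), but gold-key is never granted. red-permit would need L10, T37, and gold-key (Rule 5), but gold-key is never granted.

L36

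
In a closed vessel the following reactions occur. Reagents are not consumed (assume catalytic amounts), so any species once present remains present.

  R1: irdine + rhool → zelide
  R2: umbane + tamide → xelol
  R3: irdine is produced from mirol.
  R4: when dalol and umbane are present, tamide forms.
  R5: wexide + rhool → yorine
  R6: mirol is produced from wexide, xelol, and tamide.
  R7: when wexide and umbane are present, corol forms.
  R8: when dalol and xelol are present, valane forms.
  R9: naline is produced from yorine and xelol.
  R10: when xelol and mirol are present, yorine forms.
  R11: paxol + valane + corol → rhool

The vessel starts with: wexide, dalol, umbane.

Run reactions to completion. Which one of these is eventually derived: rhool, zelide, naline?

dalol and umbane present → tamide forms (R4).
umbane and tamide present → xelol forms (R2).
wexide, xelol, and tamide present → mirol forms (R6).
xelol and mirol present → yorine forms (R10).
yorine and xelol present → naline forms (R9).
rhool would need paxol, valane, and corol (R11), but paxol never forms. zelide would need irdine and rhool (R1), but rhool never forms.

naline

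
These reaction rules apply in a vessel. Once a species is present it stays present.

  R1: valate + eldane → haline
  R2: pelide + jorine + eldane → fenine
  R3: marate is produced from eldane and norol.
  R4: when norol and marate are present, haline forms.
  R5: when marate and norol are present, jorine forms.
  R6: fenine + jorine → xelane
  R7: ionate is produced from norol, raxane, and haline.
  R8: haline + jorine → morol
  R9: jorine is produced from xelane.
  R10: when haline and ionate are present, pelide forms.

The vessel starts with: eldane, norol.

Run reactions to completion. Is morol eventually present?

Yes

eldane and norol present → marate forms (R3).
norol and marate present → haline forms (R4).
marate and norol present → jorine forms (R5).
haline and jorine present → morol forms (R8).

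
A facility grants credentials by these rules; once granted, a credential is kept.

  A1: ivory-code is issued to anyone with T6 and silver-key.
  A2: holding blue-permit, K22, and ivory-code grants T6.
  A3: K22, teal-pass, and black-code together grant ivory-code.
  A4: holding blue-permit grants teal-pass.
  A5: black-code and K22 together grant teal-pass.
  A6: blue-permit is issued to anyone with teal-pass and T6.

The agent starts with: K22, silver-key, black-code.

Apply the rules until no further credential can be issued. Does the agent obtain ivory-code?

Yes

Holding black-code and K22 grants teal-pass (A5).
Holding K22, teal-pass, and black-code grants ivory-code (A3).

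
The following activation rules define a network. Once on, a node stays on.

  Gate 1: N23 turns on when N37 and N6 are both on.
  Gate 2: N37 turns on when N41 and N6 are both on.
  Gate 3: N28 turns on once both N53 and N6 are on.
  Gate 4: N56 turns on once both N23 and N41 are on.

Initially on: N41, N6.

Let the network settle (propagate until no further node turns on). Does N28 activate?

N28 would need N53 and N6 (Gate 3), but N53 never turns on.

No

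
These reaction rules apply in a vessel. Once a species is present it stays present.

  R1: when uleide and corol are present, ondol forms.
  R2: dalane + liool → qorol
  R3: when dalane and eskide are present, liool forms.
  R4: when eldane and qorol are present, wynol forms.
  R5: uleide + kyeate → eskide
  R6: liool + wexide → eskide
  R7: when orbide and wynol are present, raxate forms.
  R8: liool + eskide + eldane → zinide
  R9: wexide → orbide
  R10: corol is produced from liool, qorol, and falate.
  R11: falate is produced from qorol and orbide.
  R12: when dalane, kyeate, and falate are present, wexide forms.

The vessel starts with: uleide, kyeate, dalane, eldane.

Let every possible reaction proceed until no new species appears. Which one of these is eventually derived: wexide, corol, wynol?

uleide and kyeate present → eskide forms (R5).
dalane and eskide present → liool forms (R3).
dalane and liool present → qorol forms (R2).
eldane and qorol present → wynol forms (R4).
wexide would need dalane, kyeate, and falate (R12), but falate never forms. corol would need liool, qorol, and falate (R10), but falate never forms.

wynol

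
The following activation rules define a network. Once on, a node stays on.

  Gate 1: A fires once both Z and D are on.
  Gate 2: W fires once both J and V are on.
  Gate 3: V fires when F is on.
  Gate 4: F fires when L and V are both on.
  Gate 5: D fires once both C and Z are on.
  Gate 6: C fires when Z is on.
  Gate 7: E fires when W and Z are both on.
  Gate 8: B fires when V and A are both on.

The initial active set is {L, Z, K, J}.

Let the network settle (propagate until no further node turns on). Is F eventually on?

No

F would need L and V (Gate 4), but V never turns on.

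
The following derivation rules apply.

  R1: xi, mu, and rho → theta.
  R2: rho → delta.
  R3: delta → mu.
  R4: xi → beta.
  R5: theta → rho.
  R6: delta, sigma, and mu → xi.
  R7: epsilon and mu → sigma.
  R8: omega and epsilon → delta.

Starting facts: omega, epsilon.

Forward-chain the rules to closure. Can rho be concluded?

rho would need theta (R5), but theta is never established.

No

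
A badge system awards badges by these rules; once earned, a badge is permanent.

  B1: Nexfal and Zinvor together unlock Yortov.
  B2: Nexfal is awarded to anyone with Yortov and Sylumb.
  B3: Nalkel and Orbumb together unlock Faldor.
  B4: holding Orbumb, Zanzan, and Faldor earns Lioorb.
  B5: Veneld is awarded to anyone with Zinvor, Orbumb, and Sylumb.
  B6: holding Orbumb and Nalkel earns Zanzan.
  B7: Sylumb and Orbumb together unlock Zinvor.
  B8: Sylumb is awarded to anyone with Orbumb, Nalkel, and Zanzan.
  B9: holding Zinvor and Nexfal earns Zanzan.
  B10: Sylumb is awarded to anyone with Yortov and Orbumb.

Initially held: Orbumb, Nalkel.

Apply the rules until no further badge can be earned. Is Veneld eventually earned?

With Orbumb and Nalkel, Zanzan is earned (B6).
With Orbumb, Nalkel, and Zanzan, Sylumb is earned (B8).
With Sylumb and Orbumb, Zinvor is earned (B7).
With Zinvor, Orbumb, and Sylumb, Veneld is earned (B5).

Yes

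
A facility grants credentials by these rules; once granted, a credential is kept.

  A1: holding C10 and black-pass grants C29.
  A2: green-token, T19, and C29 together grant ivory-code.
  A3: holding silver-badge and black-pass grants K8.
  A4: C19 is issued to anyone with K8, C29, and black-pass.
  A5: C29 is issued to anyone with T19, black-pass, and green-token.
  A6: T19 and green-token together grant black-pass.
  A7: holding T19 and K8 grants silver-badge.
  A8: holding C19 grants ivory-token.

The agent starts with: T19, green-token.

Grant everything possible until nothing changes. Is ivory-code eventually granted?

Yes

Holding T19 and green-token grants black-pass (A6).
Holding T19, black-pass, and green-token grants C29 (A5).
Holding green-token, T19, and C29 grants ivory-code (A2).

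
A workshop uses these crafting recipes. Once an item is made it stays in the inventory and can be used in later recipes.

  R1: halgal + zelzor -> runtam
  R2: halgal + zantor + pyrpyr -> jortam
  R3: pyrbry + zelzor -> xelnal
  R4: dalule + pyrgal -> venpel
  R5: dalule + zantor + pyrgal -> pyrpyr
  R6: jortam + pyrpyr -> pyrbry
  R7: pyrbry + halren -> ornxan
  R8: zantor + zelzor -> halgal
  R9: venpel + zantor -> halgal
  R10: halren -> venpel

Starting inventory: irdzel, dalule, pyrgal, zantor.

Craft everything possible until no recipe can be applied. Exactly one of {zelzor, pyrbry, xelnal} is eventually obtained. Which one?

dalule + pyrgal -> venpel (R4).
dalule + zantor + pyrgal -> pyrpyr (R5).
venpel + zantor -> halgal (R9).
halgal + zantor + pyrpyr -> jortam (R2).
jortam + pyrpyr -> pyrbry (R6).
xelnal would need pyrbry and zelzor (R3), but zelzor is never obtained. No rule produces zelzor, and it is not given.

pyrbry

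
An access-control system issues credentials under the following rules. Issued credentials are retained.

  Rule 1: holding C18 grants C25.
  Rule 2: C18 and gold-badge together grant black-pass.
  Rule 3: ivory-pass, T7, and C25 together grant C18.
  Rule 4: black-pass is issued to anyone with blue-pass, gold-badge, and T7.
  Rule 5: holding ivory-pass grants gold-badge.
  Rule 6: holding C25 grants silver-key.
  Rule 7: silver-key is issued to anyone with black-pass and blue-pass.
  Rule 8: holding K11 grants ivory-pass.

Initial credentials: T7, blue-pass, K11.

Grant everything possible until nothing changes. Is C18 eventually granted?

No

C18 would need ivory-pass, T7, and C25 (Rule 3), but C25 is never granted.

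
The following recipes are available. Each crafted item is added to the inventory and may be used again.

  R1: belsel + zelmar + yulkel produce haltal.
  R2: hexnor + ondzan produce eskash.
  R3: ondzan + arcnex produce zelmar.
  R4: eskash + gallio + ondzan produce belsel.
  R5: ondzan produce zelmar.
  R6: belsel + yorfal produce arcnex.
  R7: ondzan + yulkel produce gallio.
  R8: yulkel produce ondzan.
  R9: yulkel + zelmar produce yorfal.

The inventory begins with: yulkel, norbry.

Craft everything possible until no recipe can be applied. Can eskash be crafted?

eskash would need hexnor and ondzan (R2), but hexnor is never obtained.

No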